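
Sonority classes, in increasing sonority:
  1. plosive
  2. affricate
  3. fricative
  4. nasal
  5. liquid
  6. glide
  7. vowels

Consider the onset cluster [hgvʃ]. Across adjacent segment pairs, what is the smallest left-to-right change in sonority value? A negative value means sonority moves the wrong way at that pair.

-2

/h/ is a fricative (sonority 3).
/g/ is a plosive (sonority 1).
/v/ is a fricative (sonority 3).
/ʃ/ is a fricative (sonority 3).
/h/→/g/: change -2.
/g/→/v/: change +2.
/v/→/ʃ/: change +0.
Minimum = -2.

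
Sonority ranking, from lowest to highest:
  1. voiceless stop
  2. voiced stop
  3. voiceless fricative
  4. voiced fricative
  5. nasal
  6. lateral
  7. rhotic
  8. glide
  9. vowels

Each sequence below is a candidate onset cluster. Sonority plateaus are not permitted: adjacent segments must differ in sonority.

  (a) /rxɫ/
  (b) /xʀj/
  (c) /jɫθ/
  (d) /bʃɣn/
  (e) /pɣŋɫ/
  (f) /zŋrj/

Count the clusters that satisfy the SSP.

(a) /rxɫ/: profile 7-3-6 — violates.
(b) /xʀj/: profile 3-7-8 — obeys.
(c) /jɫθ/: profile 8-6-3 — violates.
(d) /bʃɣn/: profile 2-3-4-5 — obeys.
(e) /pɣŋɫ/: profile 1-4-5-6 — obeys.
(f) /zŋrj/: profile 4-5-7-8 — obeys.

4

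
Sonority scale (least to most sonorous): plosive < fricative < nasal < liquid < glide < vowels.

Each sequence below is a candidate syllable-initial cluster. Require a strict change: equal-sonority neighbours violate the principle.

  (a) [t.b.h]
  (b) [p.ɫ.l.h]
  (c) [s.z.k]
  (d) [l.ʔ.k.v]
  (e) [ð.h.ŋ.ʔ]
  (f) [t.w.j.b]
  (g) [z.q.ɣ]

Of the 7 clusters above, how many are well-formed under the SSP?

0

(a) 1-1-2 → violates
(b) 1-4-4-2 → violates
(c) 2-2-1 → violates
(d) 4-1-1-2 → violates
(e) 2-2-3-1 → violates
(f) 1-5-5-1 → violates
(g) 2-1-2 → violates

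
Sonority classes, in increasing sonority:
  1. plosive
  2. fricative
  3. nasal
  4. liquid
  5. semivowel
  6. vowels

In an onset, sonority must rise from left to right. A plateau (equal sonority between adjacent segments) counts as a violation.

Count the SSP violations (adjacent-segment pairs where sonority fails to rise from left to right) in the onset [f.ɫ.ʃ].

/f/ is a fricative (sonority 2).
/ɫ/ is a liquid (sonority 4).
/ʃ/ is a fricative (sonority 2).
/f/→/ɫ/: 2→4 (rises) — ok.
/ɫ/→/ʃ/: 4→2 (does not rise) — violation.

1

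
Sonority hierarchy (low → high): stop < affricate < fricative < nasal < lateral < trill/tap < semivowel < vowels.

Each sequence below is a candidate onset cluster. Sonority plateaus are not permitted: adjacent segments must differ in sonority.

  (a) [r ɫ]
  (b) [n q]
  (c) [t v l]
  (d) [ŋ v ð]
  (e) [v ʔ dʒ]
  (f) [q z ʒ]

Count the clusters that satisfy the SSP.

(a) [r ɫ]: profile 6-5 — violates.
(b) [n q]: profile 4-1 — violates.
(c) [t v l]: profile 1-3-5 — obeys.
(d) [ŋ v ð]: profile 4-3-3 — violates.
(e) [v ʔ dʒ]: profile 3-1-2 — violates.
(f) [q z ʒ]: profile 1-3-3 — violates.

1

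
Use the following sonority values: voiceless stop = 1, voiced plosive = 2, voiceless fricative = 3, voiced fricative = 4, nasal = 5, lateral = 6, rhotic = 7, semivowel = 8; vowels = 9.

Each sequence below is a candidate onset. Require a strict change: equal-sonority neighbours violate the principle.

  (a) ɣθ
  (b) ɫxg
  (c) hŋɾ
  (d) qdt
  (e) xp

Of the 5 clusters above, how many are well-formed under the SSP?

1

(a) sonority 4-3: ill-formed.
(b) sonority 6-3-2: ill-formed.
(c) sonority 3-5-7: well-formed.
(d) sonority 1-2-1: ill-formed.
(e) sonority 3-1: ill-formed.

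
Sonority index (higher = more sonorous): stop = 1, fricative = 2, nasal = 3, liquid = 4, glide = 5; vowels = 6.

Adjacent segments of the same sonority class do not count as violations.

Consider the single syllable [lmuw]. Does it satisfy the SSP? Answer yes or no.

no

Onset: /l/ is a liquid (sonority 4), /m/ is a nasal (sonority 3); then the nucleus /u/ (sonority 6).
Onset profile 4-3-6 — does not rise throughout.
Coda: /w/ is a glide (sonority 5).
Coda profile 6-5 — falls from the nucleus.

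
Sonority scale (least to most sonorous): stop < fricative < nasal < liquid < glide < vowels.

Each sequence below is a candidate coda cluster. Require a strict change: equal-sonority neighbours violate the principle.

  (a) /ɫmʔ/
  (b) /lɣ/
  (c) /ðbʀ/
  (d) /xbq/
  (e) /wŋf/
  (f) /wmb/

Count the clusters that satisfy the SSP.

(a) sonority 4-3-1: well-formed.
(b) sonority 4-2: well-formed.
(c) sonority 2-1-4: ill-formed.
(d) sonority 2-1-1: ill-formed.
(e) sonority 5-3-2: well-formed.
(f) sonority 5-3-1: well-formed.

4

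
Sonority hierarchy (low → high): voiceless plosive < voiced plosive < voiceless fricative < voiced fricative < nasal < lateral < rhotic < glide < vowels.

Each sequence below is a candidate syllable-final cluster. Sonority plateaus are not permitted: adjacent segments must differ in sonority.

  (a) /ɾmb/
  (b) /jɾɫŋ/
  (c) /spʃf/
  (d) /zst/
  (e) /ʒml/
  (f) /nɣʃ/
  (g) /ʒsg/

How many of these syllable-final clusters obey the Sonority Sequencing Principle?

(a) 7-5-2 → obeys
(b) 8-7-6-5 → obeys
(c) 3-1-3-3 → violates
(d) 4-3-1 → obeys
(e) 4-5-6 → violates
(f) 5-4-3 → obeys
(g) 4-3-2 → obeys

5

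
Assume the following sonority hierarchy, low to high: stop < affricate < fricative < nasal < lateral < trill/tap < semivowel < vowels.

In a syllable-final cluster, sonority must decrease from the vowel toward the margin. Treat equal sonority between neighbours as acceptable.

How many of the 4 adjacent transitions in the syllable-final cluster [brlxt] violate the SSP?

/b/ is a stop (sonority 1).
/r/ is a trill/tap (sonority 6).
/l/ is a lateral (sonority 5).
/x/ is a fricative (sonority 3).
/t/ is a stop (sonority 1).
/b/→/r/: 1→6 (does not fall) — violation.
/r/→/l/: 6→5 (falls) — ok.
/l/→/x/: 5→3 (falls) — ok.
/x/→/t/: 3→1 (falls) — ok.

1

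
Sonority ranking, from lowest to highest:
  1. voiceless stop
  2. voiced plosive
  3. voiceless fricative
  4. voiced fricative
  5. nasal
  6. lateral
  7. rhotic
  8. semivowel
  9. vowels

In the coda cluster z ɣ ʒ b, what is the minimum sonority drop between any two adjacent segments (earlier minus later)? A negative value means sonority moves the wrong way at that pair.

/z/ is a voiced fricative (sonority 4).
/ɣ/ is a voiced fricative (sonority 4).
/ʒ/ is a voiced fricative (sonority 4).
/b/ is a voiced plosive (sonority 2).
/z/→/ɣ/: change +0.
/ɣ/→/ʒ/: change +0.
/ʒ/→/b/: change +2.
Minimum = 0.

0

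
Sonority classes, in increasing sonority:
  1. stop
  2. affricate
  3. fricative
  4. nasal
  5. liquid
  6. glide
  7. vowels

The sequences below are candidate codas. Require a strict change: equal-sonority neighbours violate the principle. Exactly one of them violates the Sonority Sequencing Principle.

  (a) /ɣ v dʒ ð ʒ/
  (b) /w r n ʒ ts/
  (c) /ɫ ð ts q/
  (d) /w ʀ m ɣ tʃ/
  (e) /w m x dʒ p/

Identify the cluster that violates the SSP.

a

(a) 3-3-2-3-3 → violates
(b) 6-5-4-3-2 → obeys
(c) 5-3-2-1 → obeys
(d) 6-5-4-3-2 → obeys
(e) 6-4-3-2-1 → obeys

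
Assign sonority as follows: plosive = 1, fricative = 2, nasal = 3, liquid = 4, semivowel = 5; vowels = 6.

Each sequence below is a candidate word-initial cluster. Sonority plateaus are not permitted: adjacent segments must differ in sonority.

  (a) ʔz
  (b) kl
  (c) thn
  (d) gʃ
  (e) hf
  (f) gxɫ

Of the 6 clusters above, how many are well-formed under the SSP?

(a) ʔz: profile 1-2 — obeys.
(b) kl: profile 1-4 — obeys.
(c) thn: profile 1-2-3 — obeys.
(d) gʃ: profile 1-2 — obeys.
(e) hf: profile 2-2 — violates.
(f) gxɫ: profile 1-2-4 — obeys.

5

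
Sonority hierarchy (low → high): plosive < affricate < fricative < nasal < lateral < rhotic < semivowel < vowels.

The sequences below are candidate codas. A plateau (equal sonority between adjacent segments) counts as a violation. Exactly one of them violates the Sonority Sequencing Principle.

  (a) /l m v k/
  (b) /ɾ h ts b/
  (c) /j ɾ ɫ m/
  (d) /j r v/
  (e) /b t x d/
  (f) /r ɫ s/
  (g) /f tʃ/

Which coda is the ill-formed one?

(a) sonority 5-4-3-1: well-formed.
(b) sonority 6-3-2-1: well-formed.
(c) sonority 7-6-5-4: well-formed.
(d) sonority 7-6-3: well-formed.
(e) sonority 1-1-3-1: ill-formed.
(f) sonority 6-5-3: well-formed.
(g) sonority 3-2: well-formed.

e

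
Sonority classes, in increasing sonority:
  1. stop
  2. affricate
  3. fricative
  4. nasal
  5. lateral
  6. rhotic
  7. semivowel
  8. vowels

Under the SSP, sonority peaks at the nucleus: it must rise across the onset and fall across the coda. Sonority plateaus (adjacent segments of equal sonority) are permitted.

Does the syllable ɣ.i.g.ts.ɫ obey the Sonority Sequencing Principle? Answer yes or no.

Onset: /ɣ/ is a fricative (sonority 3); then the nucleus /i/ (sonority 8).
Onset profile 3-8 — rises to the nucleus.
Coda: /g/ is a stop (sonority 1), /ts/ is an affricate (sonority 2), /ɫ/ is a lateral (sonority 5).
Coda profile 8-1-2-5 — does not fall throughout.

no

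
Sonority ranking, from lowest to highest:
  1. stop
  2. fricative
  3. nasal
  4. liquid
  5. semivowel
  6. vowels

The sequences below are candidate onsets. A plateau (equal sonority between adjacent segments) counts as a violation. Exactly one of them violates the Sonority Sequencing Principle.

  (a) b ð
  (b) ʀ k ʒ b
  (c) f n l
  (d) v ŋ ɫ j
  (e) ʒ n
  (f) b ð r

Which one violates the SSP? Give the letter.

b

(a) b ð: profile 1-2 — obeys.
(b) ʀ k ʒ b: profile 4-1-2-1 — violates.
(c) f n l: profile 2-3-4 — obeys.
(d) v ŋ ɫ j: profile 2-3-4-5 — obeys.
(e) ʒ n: profile 2-3 — obeys.
(f) b ð r: profile 1-2-4 — obeys.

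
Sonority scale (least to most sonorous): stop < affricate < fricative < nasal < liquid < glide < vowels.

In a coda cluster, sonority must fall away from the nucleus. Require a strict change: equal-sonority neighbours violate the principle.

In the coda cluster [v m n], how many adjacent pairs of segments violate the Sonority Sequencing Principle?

/v/ — fricative, sonority 3.
/m/ — nasal, sonority 4.
/n/ — nasal, sonority 4.
/v/→/m/: 3→4 (does not fall) — violation.
/m/→/n/: 4→4 (plateau) — violation.

2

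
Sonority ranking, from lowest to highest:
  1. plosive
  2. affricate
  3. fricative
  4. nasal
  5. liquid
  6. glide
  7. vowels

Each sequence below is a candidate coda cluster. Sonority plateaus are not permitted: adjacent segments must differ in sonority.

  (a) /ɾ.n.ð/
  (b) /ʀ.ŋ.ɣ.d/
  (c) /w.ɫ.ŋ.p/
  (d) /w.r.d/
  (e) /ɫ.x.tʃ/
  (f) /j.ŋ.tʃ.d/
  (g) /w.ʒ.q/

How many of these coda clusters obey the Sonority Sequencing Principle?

7

(a) 5-4-3 → obeys
(b) 5-4-3-1 → obeys
(c) 6-5-4-1 → obeys
(d) 6-5-1 → obeys
(e) 5-3-2 → obeys
(f) 6-4-2-1 → obeys
(g) 6-3-1 → obeys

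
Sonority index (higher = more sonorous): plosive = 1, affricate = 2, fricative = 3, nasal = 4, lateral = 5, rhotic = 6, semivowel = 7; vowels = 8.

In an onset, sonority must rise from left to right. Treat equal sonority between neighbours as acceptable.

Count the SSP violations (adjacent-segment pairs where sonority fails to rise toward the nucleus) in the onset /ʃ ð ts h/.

1

/ʃ/: fricative = 3.
/ð/: fricative = 3.
/ts/: affricate = 2.
/h/: fricative = 3.
/ʃ/→/ð/: 3→3 (plateau, allowed) — ok.
/ð/→/ts/: 3→2 (does not rise) — violation.
/ts/→/h/: 2→3 (rises) — ok.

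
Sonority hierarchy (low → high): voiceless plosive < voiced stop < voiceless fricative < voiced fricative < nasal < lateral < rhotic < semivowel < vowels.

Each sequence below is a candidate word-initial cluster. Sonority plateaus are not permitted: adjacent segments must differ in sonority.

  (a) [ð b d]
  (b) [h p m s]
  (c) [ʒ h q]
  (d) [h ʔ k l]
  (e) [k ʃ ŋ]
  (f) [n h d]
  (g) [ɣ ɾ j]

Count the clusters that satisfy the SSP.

2

(a) sonority 4-2-2: ill-formed.
(b) sonority 3-1-5-3: ill-formed.
(c) sonority 4-3-1: ill-formed.
(d) sonority 3-1-1-6: ill-formed.
(e) sonority 1-3-5: well-formed.
(f) sonority 5-3-2: ill-formed.
(g) sonority 4-7-8: well-formed.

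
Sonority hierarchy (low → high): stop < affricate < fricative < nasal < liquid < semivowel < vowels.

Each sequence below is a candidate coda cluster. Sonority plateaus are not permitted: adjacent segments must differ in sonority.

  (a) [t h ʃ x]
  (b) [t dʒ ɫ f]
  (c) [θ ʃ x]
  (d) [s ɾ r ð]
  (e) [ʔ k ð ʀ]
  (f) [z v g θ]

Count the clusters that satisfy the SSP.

(a) 1-3-3-3 → violates
(b) 1-2-5-3 → violates
(c) 3-3-3 → violates
(d) 3-5-5-3 → violates
(e) 1-1-3-5 → violates
(f) 3-3-1-3 → violates

0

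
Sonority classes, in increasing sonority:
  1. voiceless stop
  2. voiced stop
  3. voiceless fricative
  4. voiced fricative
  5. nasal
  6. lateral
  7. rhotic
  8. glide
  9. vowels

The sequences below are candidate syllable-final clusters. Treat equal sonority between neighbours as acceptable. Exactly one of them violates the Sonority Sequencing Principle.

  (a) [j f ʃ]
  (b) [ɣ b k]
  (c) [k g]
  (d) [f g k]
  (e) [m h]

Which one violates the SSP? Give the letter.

(a) [j f ʃ]: profile 8-3-3 — obeys.
(b) [ɣ b k]: profile 4-2-1 — obeys.
(c) [k g]: profile 1-2 — violates.
(d) [f g k]: profile 3-2-1 — obeys.
(e) [m h]: profile 5-3 — obeys.

c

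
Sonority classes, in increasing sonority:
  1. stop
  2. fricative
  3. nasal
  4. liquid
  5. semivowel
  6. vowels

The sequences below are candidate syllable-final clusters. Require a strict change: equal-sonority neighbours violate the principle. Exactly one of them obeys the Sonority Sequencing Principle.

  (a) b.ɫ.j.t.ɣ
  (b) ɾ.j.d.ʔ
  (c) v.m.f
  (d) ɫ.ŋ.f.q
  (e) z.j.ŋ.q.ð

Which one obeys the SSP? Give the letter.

(a) b.ɫ.j.t.ɣ: profile 1-4-5-1-2 — violates.
(b) ɾ.j.d.ʔ: profile 4-5-1-1 — violates.
(c) v.m.f: profile 2-3-2 — violates.
(d) ɫ.ŋ.f.q: profile 4-3-2-1 — obeys.
(e) z.j.ŋ.q.ð: profile 2-5-3-1-2 — violates.

d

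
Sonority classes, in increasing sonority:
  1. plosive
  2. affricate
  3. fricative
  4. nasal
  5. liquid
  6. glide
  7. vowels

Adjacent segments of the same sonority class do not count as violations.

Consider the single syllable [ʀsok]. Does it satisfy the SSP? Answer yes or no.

no

Onset: /ʀ/ is a liquid (sonority 5), /s/ is a fricative (sonority 3); then the nucleus /o/ (sonority 7).
Onset profile 5-3-7 — does not rise throughout.
Coda: /k/ is a plosive (sonority 1).
Coda profile 7-1 — falls from the nucleus.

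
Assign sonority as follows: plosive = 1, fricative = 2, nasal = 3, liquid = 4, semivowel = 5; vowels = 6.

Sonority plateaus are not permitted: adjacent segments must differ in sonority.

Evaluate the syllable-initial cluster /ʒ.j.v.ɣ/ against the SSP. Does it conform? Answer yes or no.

/ʒ/ is a fricative (sonority 2).
/j/ is a semivowel (sonority 5).
/v/ is a fricative (sonority 2).
/ɣ/ is a fricative (sonority 2).
The profile is 2-5-2-2. Between /j/ (5) and /v/ (2) sonority does not rise, so the cluster violates the SSP.

no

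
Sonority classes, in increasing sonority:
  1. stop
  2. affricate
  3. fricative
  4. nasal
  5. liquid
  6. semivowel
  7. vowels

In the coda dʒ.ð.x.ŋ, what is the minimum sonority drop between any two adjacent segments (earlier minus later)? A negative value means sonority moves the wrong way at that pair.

/dʒ/ — affricate, sonority 2.
/ð/ — fricative, sonority 3.
/x/ — fricative, sonority 3.
/ŋ/ — nasal, sonority 4.
/dʒ/→/ð/: change -1.
/ð/→/x/: change +0.
/x/→/ŋ/: change -1.
Minimum = -1.

-1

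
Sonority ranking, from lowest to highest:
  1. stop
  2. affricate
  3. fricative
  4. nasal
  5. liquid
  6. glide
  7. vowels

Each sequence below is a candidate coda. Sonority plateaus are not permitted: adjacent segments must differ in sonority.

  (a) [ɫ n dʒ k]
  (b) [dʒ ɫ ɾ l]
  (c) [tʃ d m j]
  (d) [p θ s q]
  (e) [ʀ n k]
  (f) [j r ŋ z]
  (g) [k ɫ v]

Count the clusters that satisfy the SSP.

(a) [ɫ n dʒ k]: profile 5-4-2-1 — obeys.
(b) [dʒ ɫ ɾ l]: profile 2-5-5-5 — violates.
(c) [tʃ d m j]: profile 2-1-4-6 — violates.
(d) [p θ s q]: profile 1-3-3-1 — violates.
(e) [ʀ n k]: profile 5-4-1 — obeys.
(f) [j r ŋ z]: profile 6-5-4-3 — obeys.
(g) [k ɫ v]: profile 1-5-3 — violates.

3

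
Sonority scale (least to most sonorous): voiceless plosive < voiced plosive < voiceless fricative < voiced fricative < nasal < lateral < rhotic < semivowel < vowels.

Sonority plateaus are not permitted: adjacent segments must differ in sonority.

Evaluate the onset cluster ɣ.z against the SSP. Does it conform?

no

/ɣ/ is a voiced fricative (sonority 4).
/z/ is a voiced fricative (sonority 4).
The profile is 4-4. Between /ɣ/ (4) and /z/ (4) sonority does not rise, so the cluster violates the SSP.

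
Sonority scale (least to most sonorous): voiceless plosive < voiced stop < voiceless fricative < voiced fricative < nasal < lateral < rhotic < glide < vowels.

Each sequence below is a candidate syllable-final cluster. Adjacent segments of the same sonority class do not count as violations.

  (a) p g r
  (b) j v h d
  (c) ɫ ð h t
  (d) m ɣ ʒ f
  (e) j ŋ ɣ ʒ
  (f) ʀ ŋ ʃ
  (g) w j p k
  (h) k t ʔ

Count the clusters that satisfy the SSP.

(a) sonority 1-2-7: ill-formed.
(b) sonority 8-4-3-2: well-formed.
(c) sonority 6-4-3-1: well-formed.
(d) sonority 5-4-4-3: well-formed.
(e) sonority 8-5-4-4: well-formed.
(f) sonority 7-5-3: well-formed.
(g) sonority 8-8-1-1: well-formed.
(h) sonority 1-1-1: well-formed.

7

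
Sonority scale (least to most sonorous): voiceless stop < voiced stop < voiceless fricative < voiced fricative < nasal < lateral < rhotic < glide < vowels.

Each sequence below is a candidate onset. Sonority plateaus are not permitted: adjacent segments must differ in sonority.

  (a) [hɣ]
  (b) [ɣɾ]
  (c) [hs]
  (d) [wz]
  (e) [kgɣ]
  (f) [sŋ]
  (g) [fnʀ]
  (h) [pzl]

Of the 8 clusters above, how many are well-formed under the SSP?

6

(a) sonority 3-4: well-formed.
(b) sonority 4-7: well-formed.
(c) sonority 3-3: ill-formed.
(d) sonority 8-4: ill-formed.
(e) sonority 1-2-4: well-formed.
(f) sonority 3-5: well-formed.
(g) sonority 3-5-7: well-formed.
(h) sonority 1-4-6: well-formed.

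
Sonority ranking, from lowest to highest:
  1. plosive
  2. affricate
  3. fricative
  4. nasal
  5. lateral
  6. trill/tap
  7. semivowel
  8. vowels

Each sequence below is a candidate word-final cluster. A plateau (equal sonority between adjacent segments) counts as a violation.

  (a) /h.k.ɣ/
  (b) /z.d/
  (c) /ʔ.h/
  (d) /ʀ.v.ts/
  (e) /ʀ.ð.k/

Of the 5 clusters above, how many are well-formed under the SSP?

3

(a) /h.k.ɣ/: profile 3-1-3 — violates.
(b) /z.d/: profile 3-1 — obeys.
(c) /ʔ.h/: profile 1-3 — violates.
(d) /ʀ.v.ts/: profile 6-3-2 — obeys.
(e) /ʀ.ð.k/: profile 6-3-1 — obeys.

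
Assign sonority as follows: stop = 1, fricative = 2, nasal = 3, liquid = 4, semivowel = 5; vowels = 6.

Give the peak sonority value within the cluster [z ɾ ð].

/z/ is a fricative (sonority 2).
/ɾ/ is a liquid (sonority 4).
/ð/ is a fricative (sonority 2).
The maximum is 4.

4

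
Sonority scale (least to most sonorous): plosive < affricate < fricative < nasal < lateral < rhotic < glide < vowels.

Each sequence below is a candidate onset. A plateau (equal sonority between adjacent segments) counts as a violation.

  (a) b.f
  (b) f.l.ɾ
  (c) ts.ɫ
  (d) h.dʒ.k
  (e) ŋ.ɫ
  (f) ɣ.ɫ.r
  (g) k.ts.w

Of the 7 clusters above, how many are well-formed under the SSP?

6

(a) sonority 1-3: well-formed.
(b) sonority 3-5-6: well-formed.
(c) sonority 2-5: well-formed.
(d) sonority 3-2-1: ill-formed.
(e) sonority 4-5: well-formed.
(f) sonority 3-5-6: well-formed.
(g) sonority 1-2-7: well-formed.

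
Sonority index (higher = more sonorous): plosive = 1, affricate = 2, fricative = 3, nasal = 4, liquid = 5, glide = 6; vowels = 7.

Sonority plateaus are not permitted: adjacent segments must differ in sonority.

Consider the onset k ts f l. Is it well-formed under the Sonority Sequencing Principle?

/k/ — plosive, sonority 1.
/ts/ — affricate, sonority 2.
/f/ — fricative, sonority 3.
/l/ — liquid, sonority 5.
The profile 1-2-3-5 strictly rises, so the onset satisfies the SSP.

yes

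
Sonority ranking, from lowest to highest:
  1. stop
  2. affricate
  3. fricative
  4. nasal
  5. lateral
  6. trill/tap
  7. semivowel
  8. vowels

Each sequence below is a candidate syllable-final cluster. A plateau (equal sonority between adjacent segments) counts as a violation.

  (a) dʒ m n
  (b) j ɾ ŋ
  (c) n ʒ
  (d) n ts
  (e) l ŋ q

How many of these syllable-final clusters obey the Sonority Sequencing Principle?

4

(a) 2-4-4 → violates
(b) 7-6-4 → obeys
(c) 4-3 → obeys
(d) 4-2 → obeys
(e) 5-4-1 → obeys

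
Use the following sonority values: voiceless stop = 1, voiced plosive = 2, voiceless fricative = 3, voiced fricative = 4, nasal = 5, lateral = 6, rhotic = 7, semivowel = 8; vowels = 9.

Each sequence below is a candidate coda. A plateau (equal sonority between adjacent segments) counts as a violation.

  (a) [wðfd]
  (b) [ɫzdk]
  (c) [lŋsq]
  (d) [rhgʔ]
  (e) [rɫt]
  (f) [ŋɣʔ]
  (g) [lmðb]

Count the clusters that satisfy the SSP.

(a) 8-4-3-2 → obeys
(b) 6-4-2-1 → obeys
(c) 6-5-3-1 → obeys
(d) 7-3-2-1 → obeys
(e) 7-6-1 → obeys
(f) 5-4-1 → obeys
(g) 6-5-4-2 → obeys

7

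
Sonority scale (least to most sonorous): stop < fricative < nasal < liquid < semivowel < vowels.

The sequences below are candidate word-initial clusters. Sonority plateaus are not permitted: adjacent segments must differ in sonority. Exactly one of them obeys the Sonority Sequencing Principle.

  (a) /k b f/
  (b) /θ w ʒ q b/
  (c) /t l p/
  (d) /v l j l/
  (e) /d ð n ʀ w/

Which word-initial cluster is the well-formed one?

e

(a) 1-1-2 → violates
(b) 2-5-2-1-1 → violates
(c) 1-4-1 → violates
(d) 2-4-5-4 → violates
(e) 1-2-3-4-5 → obeys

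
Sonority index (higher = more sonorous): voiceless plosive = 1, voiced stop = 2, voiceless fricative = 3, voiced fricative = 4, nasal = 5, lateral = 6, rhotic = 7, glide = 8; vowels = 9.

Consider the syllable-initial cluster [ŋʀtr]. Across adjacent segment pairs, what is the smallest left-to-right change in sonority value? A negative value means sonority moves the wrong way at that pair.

-6

/ŋ/ — nasal, sonority 5.
/ʀ/ — rhotic, sonority 7.
/t/ — voiceless plosive, sonority 1.
/r/ — rhotic, sonority 7.
/ŋ/→/ʀ/: change +2.
/ʀ/→/t/: change -6.
/t/→/r/: change +6.
Minimum = -6.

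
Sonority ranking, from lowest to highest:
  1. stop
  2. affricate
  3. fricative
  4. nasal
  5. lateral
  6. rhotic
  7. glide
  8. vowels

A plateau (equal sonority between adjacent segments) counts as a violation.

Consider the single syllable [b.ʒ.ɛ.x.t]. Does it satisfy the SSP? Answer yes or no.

Onset: /b/ is a stop (sonority 1), /ʒ/ is a fricative (sonority 3); then the nucleus /ɛ/ (sonority 8).
Onset profile 1-3-8 — rises to the nucleus.
Coda: /x/ is a fricative (sonority 3), /t/ is a stop (sonority 1).
Coda profile 8-3-1 — falls from the nucleus.

yes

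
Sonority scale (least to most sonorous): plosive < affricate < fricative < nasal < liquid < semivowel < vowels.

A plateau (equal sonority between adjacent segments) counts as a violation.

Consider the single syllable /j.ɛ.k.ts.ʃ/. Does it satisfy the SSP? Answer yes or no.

Onset: /j/ is a semivowel (sonority 6); then the nucleus /ɛ/ (sonority 7).
Onset profile 6-7 — rises to the nucleus.
Coda: /k/ is a plosive (sonority 1), /ts/ is an affricate (sonority 2), /ʃ/ is a fricative (sonority 3).
Coda profile 7-1-2-3 — does not strictly fall throughout.

no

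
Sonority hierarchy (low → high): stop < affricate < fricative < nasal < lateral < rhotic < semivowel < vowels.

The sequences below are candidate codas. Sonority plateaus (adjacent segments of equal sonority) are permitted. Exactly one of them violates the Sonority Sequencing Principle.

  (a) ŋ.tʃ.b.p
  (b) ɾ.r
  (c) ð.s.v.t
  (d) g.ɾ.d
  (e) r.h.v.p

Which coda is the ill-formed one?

d

(a) 4-2-1-1 → obeys
(b) 6-6 → obeys
(c) 3-3-3-1 → obeys
(d) 1-6-1 → violates
(e) 6-3-3-1 → obeys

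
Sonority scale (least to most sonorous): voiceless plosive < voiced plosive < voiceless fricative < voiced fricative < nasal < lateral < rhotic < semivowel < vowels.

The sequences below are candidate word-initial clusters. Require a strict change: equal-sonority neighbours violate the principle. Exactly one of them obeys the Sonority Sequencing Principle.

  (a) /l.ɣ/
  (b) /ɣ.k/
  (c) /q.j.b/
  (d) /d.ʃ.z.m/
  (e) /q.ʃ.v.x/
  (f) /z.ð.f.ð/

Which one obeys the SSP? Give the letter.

(a) 6-4 → violates
(b) 4-1 → violates
(c) 1-8-2 → violates
(d) 2-3-4-5 → obeys
(e) 1-3-4-3 → violates
(f) 4-4-3-4 → violates

d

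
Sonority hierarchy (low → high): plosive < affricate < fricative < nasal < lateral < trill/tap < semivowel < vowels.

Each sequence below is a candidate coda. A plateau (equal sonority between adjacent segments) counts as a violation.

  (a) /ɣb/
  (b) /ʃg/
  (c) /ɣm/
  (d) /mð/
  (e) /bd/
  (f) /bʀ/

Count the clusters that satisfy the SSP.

(a) 3-1 → obeys
(b) 3-1 → obeys
(c) 3-4 → violates
(d) 4-3 → obeys
(e) 1-1 → violates
(f) 1-6 → violates

3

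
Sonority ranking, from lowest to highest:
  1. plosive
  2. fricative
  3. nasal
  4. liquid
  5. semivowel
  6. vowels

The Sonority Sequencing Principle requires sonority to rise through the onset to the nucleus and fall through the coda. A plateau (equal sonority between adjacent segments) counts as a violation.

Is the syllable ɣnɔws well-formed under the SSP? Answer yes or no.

yes

Onset: /ɣ/ is a fricative (sonority 2), /n/ is a nasal (sonority 3); then the nucleus /ɔ/ (sonority 6).
Onset profile 2-3-6 — rises to the nucleus.
Coda: /w/ is a semivowel (sonority 5), /s/ is a fricative (sonority 2).
Coda profile 6-5-2 — falls from the nucleus.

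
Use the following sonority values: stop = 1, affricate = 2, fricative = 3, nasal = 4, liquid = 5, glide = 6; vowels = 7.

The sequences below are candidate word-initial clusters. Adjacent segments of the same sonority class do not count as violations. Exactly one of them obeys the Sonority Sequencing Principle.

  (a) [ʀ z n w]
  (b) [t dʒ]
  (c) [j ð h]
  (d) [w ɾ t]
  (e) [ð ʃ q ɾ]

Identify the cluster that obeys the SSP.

(a) [ʀ z n w]: profile 5-3-4-6 — violates.
(b) [t dʒ]: profile 1-2 — obeys.
(c) [j ð h]: profile 6-3-3 — violates.
(d) [w ɾ t]: profile 6-5-1 — violates.
(e) [ð ʃ q ɾ]: profile 3-3-1-5 — violates.

b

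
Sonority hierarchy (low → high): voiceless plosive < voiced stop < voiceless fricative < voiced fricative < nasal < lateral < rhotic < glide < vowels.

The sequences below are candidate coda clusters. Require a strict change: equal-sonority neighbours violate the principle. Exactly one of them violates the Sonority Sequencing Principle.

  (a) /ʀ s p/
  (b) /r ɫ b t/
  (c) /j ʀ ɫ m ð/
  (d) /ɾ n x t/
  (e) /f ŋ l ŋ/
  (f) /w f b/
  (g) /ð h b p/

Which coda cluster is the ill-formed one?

e

(a) /ʀ s p/: profile 7-3-1 — obeys.
(b) /r ɫ b t/: profile 7-6-2-1 — obeys.
(c) /j ʀ ɫ m ð/: profile 8-7-6-5-4 — obeys.
(d) /ɾ n x t/: profile 7-5-3-1 — obeys.
(e) /f ŋ l ŋ/: profile 3-5-6-5 — violates.
(f) /w f b/: profile 8-3-2 — obeys.
(g) /ð h b p/: profile 4-3-2-1 — obeys.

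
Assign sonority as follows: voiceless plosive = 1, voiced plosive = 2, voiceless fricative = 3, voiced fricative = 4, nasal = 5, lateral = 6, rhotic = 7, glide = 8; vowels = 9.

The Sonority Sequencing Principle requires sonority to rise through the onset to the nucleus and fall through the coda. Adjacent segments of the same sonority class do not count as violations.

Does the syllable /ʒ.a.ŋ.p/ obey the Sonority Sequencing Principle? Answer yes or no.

yes

Onset: /ʒ/ is a voiced fricative (sonority 4); then the nucleus /a/ (sonority 9).
Onset profile 4-9 — rises to the nucleus.
Coda: /ŋ/ is a nasal (sonority 5), /p/ is a voiceless plosive (sonority 1).
Coda profile 9-5-1 — falls from the nucleus.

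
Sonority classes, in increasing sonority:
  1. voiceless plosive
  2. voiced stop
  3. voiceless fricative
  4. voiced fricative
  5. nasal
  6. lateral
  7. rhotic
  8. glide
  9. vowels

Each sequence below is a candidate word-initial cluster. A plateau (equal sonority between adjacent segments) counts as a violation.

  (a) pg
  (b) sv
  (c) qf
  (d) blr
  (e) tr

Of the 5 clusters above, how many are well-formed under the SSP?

(a) pg: profile 1-2 — obeys.
(b) sv: profile 3-4 — obeys.
(c) qf: profile 1-3 — obeys.
(d) blr: profile 2-6-7 — obeys.
(e) tr: profile 1-7 — obeys.

5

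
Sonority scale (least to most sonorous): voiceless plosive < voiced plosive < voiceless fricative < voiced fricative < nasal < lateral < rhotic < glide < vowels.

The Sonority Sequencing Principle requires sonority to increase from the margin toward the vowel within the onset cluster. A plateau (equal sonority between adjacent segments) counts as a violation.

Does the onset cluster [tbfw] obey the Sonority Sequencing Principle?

yes

/t/ — voiceless plosive, sonority 1.
/b/ — voiced plosive, sonority 2.
/f/ — voiceless fricative, sonority 3.
/w/ — glide, sonority 8.
The profile 1-2-3-8 strictly rises, so the onset cluster satisfies the SSP.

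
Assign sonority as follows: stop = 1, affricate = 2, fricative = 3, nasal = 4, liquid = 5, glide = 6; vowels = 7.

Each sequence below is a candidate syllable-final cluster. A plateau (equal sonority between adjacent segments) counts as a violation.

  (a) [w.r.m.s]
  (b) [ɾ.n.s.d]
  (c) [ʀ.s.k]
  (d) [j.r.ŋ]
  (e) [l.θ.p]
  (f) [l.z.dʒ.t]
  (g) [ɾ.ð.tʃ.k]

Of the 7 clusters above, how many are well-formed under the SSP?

(a) 6-5-4-3 → obeys
(b) 5-4-3-1 → obeys
(c) 5-3-1 → obeys
(d) 6-5-4 → obeys
(e) 5-3-1 → obeys
(f) 5-3-2-1 → obeys
(g) 5-3-2-1 → obeys

7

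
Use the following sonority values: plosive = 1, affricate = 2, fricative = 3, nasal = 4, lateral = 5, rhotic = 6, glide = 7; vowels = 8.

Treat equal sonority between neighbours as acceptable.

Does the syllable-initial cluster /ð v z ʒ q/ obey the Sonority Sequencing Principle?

/ð/: fricative = 3.
/v/: fricative = 3.
/z/: fricative = 3.
/ʒ/: fricative = 3.
/q/: plosive = 1.
The profile is 3-3-3-3-1. Between /ʒ/ (3) and /q/ (1) sonority does not rise, so the cluster violates the SSP.

no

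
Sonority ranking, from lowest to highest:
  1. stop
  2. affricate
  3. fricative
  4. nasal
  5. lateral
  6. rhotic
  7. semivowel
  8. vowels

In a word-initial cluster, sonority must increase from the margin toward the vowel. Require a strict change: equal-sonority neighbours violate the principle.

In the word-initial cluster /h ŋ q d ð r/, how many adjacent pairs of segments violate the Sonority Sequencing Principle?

2

/h/ — fricative, sonority 3.
/ŋ/ — nasal, sonority 4.
/q/ — stop, sonority 1.
/d/ — stop, sonority 1.
/ð/ — fricative, sonority 3.
/r/ — rhotic, sonority 6.
/h/→/ŋ/: 3→4 (rises) — ok.
/ŋ/→/q/: 4→1 (does not rise) — violation.
/q/→/d/: 1→1 (plateau) — violation.
/d/→/ð/: 1→3 (rises) — ok.
/ð/→/r/: 3→6 (rises) — ok.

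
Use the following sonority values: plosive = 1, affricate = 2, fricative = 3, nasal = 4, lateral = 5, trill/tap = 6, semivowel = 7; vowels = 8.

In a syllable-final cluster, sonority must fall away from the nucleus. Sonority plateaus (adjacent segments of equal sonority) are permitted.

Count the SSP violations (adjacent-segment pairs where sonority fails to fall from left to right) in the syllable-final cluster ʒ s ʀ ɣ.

/ʒ/ — fricative, sonority 3.
/s/ — fricative, sonority 3.
/ʀ/ — trill/tap, sonority 6.
/ɣ/ — fricative, sonority 3.
/ʒ/→/s/: 3→3 (plateau, allowed) — ok.
/s/→/ʀ/: 3→6 (does not fall) — violation.
/ʀ/→/ɣ/: 6→3 (falls) — ok.

1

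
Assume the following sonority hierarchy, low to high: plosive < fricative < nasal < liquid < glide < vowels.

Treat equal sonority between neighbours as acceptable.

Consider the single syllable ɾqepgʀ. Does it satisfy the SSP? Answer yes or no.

Onset: /ɾ/ is a liquid (sonority 4), /q/ is a plosive (sonority 1); then the nucleus /e/ (sonority 6).
Onset profile 4-1-6 — does not rise throughout.
Coda: /p/ is a plosive (sonority 1), /g/ is a plosive (sonority 1), /ʀ/ is a liquid (sonority 4).
Coda profile 6-1-1-4 — does not fall throughout.

no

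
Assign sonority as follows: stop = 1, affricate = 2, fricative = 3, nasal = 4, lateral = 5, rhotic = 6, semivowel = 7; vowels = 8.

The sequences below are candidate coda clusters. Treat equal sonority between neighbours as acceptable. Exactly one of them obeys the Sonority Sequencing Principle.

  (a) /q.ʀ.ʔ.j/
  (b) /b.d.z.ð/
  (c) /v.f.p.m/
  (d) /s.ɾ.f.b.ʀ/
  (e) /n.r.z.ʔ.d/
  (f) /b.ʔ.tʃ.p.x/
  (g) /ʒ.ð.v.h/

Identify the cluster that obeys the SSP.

g

(a) /q.ʀ.ʔ.j/: profile 1-6-1-7 — violates.
(b) /b.d.z.ð/: profile 1-1-3-3 — violates.
(c) /v.f.p.m/: profile 3-3-1-4 — violates.
(d) /s.ɾ.f.b.ʀ/: profile 3-6-3-1-6 — violates.
(e) /n.r.z.ʔ.d/: profile 4-6-3-1-1 — violates.
(f) /b.ʔ.tʃ.p.x/: profile 1-1-2-1-3 — violates.
(g) /ʒ.ð.v.h/: profile 3-3-3-3 — obeys.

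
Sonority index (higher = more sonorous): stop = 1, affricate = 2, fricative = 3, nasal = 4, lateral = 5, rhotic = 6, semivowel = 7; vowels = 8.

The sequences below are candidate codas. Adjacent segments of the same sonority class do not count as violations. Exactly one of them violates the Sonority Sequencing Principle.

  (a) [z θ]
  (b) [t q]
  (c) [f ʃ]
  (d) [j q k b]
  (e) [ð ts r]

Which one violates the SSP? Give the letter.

(a) sonority 3-3: well-formed.
(b) sonority 1-1: well-formed.
(c) sonority 3-3: well-formed.
(d) sonority 7-1-1-1: well-formed.
(e) sonority 3-2-6: ill-formed.

e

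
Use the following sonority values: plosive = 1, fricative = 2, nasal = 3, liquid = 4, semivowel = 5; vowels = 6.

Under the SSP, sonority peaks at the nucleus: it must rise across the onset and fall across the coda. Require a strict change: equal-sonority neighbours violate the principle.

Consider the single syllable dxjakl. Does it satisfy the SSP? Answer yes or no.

Onset: /d/ is a plosive (sonority 1), /x/ is a fricative (sonority 2), /j/ is a semivowel (sonority 5); then the nucleus /a/ (sonority 6).
Onset profile 1-2-5-6 — rises to the nucleus.
Coda: /k/ is a plosive (sonority 1), /l/ is a liquid (sonority 4).
Coda profile 6-1-4 — does not strictly fall throughout.

no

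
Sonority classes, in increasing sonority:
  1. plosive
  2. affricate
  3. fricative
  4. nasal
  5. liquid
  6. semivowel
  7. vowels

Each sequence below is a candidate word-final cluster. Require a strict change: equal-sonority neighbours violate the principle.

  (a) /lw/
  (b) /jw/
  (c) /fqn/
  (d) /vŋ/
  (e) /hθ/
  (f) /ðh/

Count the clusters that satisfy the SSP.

(a) /lw/: profile 5-6 — violates.
(b) /jw/: profile 6-6 — violates.
(c) /fqn/: profile 3-1-4 — violates.
(d) /vŋ/: profile 3-4 — violates.
(e) /hθ/: profile 3-3 — violates.
(f) /ðh/: profile 3-3 — violates.

0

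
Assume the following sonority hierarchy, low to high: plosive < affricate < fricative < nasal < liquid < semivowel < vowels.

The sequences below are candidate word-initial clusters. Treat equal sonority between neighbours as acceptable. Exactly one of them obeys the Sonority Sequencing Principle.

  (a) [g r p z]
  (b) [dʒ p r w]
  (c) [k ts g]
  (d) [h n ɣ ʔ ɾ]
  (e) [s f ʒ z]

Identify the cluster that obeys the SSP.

e

(a) 1-5-1-3 → violates
(b) 2-1-5-6 → violates
(c) 1-2-1 → violates
(d) 3-4-3-1-5 → violates
(e) 3-3-3-3 → obeys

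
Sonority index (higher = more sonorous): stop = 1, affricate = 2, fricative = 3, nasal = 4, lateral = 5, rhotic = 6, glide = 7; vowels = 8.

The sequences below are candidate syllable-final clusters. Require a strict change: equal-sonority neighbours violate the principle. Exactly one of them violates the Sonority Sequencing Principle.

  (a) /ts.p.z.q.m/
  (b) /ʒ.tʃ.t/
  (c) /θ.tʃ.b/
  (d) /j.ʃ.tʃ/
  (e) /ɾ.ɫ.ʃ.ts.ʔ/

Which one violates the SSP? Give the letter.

(a) 2-1-3-1-4 → violates
(b) 3-2-1 → obeys
(c) 3-2-1 → obeys
(d) 7-3-2 → obeys
(e) 6-5-3-2-1 → obeys

a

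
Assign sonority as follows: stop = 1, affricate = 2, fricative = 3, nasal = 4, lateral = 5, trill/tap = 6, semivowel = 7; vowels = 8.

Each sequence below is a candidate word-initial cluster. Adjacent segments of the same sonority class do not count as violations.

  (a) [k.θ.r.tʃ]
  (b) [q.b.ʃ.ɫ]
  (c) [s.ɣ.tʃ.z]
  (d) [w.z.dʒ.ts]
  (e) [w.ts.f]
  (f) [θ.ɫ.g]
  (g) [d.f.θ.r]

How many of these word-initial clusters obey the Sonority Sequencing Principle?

(a) [k.θ.r.tʃ]: profile 1-3-6-2 — violates.
(b) [q.b.ʃ.ɫ]: profile 1-1-3-5 — obeys.
(c) [s.ɣ.tʃ.z]: profile 3-3-2-3 — violates.
(d) [w.z.dʒ.ts]: profile 7-3-2-2 — violates.
(e) [w.ts.f]: profile 7-2-3 — violates.
(f) [θ.ɫ.g]: profile 3-5-1 — violates.
(g) [d.f.θ.r]: profile 1-3-3-6 — obeys.

2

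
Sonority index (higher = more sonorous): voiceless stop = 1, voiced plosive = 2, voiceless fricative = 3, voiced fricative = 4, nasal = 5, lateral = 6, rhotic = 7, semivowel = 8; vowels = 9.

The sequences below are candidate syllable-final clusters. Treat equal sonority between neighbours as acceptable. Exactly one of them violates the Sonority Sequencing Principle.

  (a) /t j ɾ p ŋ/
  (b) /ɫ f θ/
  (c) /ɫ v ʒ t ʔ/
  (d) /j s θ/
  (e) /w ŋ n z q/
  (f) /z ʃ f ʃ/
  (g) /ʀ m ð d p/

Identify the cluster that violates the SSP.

a

(a) 1-8-7-1-5 → violates
(b) 6-3-3 → obeys
(c) 6-4-4-1-1 → obeys
(d) 8-3-3 → obeys
(e) 8-5-5-4-1 → obeys
(f) 4-3-3-3 → obeys
(g) 7-5-4-2-1 → obeys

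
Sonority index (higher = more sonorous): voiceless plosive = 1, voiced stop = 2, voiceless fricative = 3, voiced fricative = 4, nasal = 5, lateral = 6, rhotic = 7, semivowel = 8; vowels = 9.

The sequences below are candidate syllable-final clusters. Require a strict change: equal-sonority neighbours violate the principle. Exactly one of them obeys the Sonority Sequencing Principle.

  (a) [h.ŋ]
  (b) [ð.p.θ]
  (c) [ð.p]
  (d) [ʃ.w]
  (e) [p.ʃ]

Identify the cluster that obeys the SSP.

(a) sonority 3-5: ill-formed.
(b) sonority 4-1-3: ill-formed.
(c) sonority 4-1: well-formed.
(d) sonority 3-8: ill-formed.
(e) sonority 1-3: ill-formed.

c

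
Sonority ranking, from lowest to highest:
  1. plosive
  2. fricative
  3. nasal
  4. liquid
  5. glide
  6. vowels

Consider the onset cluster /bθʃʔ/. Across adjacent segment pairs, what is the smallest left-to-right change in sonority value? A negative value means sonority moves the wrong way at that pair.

/b/ — plosive, sonority 1.
/θ/ — fricative, sonority 2.
/ʃ/ — fricative, sonority 2.
/ʔ/ — plosive, sonority 1.
/b/→/θ/: change +1.
/θ/→/ʃ/: change +0.
/ʃ/→/ʔ/: change -1.
Minimum = -1.

-1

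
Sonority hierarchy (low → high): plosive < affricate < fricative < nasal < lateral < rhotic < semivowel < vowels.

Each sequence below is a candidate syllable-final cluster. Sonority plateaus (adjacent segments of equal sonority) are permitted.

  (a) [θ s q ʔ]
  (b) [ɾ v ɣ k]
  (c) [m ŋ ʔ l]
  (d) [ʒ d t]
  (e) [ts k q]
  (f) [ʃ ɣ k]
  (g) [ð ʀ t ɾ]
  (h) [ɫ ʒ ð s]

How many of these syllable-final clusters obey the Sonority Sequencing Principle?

(a) [θ s q ʔ]: profile 3-3-1-1 — obeys.
(b) [ɾ v ɣ k]: profile 6-3-3-1 — obeys.
(c) [m ŋ ʔ l]: profile 4-4-1-5 — violates.
(d) [ʒ d t]: profile 3-1-1 — obeys.
(e) [ts k q]: profile 2-1-1 — obeys.
(f) [ʃ ɣ k]: profile 3-3-1 — obeys.
(g) [ð ʀ t ɾ]: profile 3-6-1-6 — violates.
(h) [ɫ ʒ ð s]: profile 5-3-3-3 — obeys.

6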